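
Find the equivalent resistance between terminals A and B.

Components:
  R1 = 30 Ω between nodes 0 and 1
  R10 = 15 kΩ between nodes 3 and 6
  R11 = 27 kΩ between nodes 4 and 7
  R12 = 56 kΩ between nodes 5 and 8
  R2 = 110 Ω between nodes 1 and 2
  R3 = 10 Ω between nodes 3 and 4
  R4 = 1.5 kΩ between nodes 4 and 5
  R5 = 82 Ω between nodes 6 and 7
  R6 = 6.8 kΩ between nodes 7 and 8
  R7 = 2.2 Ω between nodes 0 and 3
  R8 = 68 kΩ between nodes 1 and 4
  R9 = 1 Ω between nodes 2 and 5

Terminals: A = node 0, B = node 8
The network is not a plain series/parallel combination. Inject a 1 A test current into terminal A (node 0) and return it from terminal B (node 8); then R_eq = V_A / (1 A).
Nodal analysis, taking node 8 as the 0 V reference.
Current source I_test pushes 1 A into node 0 and draws it out of node 8.
KCL at each unknown node (sum of currents leaving = 0; resistances in Ω):
  Node 0: (V_0 - V_1)/30 + (V_0 - V_3)/2.2 - 1 = 0
  Node 1: (V_1 - V_0)/30 + (V_1 - V_2)/110 + (V_1 - V_4)/68000 = 0
  Node 2: (V_2 - V_1)/110 + (V_2 - V_5)/1 = 0
  Node 3: (V_3 - V_0)/2.2 + (V_3 - V_4)/10 + (V_3 - V_6)/15000 = 0
  Node 4: (V_4 - V_1)/68000 + (V_4 - V_3)/10 + (V_4 - V_5)/1500 + (V_4 - V_7)/27000 = 0
  Node 5: (V_5 - V_2)/1 + (V_5 - V_4)/1500 + (V_5 - 0)/56000 = 0
  Node 6: (V_6 - V_3)/15000 + (V_6 - V_7)/82 = 0
  Node 7: (V_7 - V_4)/27000 + (V_7 - V_6)/82 + (V_7 - 0)/6800 = 0
Collecting terms (coefficients in siemens):
  0.4879·V_0 - 0.03333·V_1 - 0.4545·V_3 = 1
  0.04244·V_1 - 0.03333·V_0 - 0.009091·V_2 - 0.00001471·V_4 = 0
  1.009·V_2 - 0.009091·V_1 - 1·V_5 = 0
  0.5546·V_3 - 0.4545·V_0 - 0.1·V_4 - 0.00006667·V_6 = 0
  0.1007·V_4 - 0.00001471·V_1 - 0.1·V_3 - 0.0006667·V_5 - 0.00003704·V_7 = 0
  1.001·V_5 - 1·V_2 - 0.0006667·V_4 = 0
  0.01226·V_6 - 0.00006667·V_3 - 0.0122·V_7 = 0
  0.01238·V_7 - 0.00003704·V_4 - 0.0122·V_6 = 0
Solving these 8 simultaneous equations (Gaussian elimination) gives:
  V_0 = 12740 V, V_1 = 12730 V, V_2 = 12710 V, V_3 = 12740 V
  V_4 = 12740 V, V_5 = 12710 V, V_6 = 5297 V, V_7 = 5257 V
R_eq = V_0 / 1 A = 12740 Ω = 12.74 kΩ

Final answer: 12.74 kΩ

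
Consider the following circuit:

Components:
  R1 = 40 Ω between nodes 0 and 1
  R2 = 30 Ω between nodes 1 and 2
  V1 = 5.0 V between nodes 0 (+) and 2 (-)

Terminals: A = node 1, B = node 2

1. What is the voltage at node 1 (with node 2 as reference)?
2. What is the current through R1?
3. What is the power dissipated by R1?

Nodal analysis, taking node 2 as the 0 V reference.
Source V1 fixes V_0 = 5 V.
KCL at each unknown node (sum of currents leaving = 0; resistances in Ω):
  Node 1: (V_1 - 5)/40 + (V_1 - 0)/30 = 0
Collecting terms: 0.05833 × V_1 = 0.125  =>  V_1 = 2.143 V
Part 1:
  Read off the nodal solution: V_1 = 2.143 V
Part 2:
  I_R1 = (V_0 - V_1)/R1 = (5 - 2.143)/40 = 0.07143 A
  Magnitude: I_R1 = 0.07143 A
Part 3:
  I_R1 = (V_0 - V_1)/R1 = (5 - 2.143)/40 = 0.07143 A
  P_R1 = I_R1² × R1 = (0.07143)² × 40 = 0.2041 W

Final answers:
1. V_1 = 2.143 V
2. I_R1 = 0.07143 A
3. P_R1 = 0.2041 W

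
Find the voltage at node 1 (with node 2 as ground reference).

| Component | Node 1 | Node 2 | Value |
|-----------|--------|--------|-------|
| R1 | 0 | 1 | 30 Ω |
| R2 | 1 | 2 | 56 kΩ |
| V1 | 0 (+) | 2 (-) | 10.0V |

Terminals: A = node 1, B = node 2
Nodal analysis, taking node 2 as the 0 V reference.
Source V1 fixes V_0 = 10 V.
KCL at each unknown node (sum of currents leaving = 0; resistances in Ω):
  Node 1: (V_1 - 10)/30 + (V_1 - 0)/56000 = 0
Collecting terms: 0.03335 × V_1 = 0.3333  =>  V_1 = 9.995 V
The requested potential is V_1 = 9.995 V.

Final answer: V_1 = 9.995 V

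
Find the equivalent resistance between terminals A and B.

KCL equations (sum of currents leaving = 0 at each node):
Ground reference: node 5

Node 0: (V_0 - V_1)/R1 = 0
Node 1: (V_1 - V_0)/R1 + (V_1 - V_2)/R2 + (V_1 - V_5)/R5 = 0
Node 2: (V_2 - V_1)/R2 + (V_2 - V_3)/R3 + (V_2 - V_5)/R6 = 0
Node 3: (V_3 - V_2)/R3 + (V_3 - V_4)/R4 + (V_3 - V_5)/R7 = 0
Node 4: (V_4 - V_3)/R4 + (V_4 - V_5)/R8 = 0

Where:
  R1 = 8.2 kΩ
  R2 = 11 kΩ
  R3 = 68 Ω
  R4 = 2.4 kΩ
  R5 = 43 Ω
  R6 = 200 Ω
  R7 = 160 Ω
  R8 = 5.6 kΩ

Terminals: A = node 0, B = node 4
The network is not a plain series/parallel combination. Inject a 1 A test current into terminal A (node 0) and return it from terminal B (node 4); then R_eq = V_A / (1 A).
Nodal analysis, taking node 4 as the 0 V reference.
Current source I_test pushes 1 A into node 0 and draws it out of node 4.
KCL at each unknown node (sum of currents leaving = 0; resistances in Ω):
  Node 0: (V_0 - V_1)/8200 - 1 = 0
  Node 1: (V_1 - V_0)/8200 + (V_1 - V_2)/11000 + (V_1 - V_5)/43 = 0
  Node 2: (V_2 - V_1)/11000 + (V_2 - V_3)/68 + (V_2 - V_5)/200 = 0
  Node 3: (V_3 - V_2)/68 + (V_3 - 0)/2400 + (V_3 - V_5)/160 = 0
  Node 5: (V_5 - V_1)/43 + (V_5 - V_2)/200 + (V_5 - V_3)/160 + (V_5 - 0)/5600 = 0
Collecting terms (coefficients in siemens):
  0.000122·V_0 - 0.000122·V_1 = 1
  0.02347·V_1 - 0.000122·V_0 - 0.00009091·V_2 - 0.02326·V_5 = 0
  0.0198·V_2 - 0.00009091·V_1 - 0.01471·V_3 - 0.005·V_5 = 0
  0.02137·V_3 - 0.01471·V_2 - 0.00625·V_5 = 0
  0.03468·V_5 - 0.02326·V_1 - 0.005·V_2 - 0.00625·V_3 = 0
Solving these 5 simultaneous equations (Gaussian elimination) gives:
  V_0 = 9971 V, V_1 = 1771 V, V_2 = 1677 V, V_3 = 1659 V
  V_5 = 1728 V
R_eq = V_0 / 1 A = 9971 Ω = 9.971 kΩ

Final answer: 9.971 kΩ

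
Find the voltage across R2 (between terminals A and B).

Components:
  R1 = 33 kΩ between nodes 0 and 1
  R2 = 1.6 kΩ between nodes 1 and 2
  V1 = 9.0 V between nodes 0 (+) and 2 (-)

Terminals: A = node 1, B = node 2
R1 and R2 are in series across V1 (node 0 → node 1 → node 2), and the output A–B is taken across R2, so this is a voltage divider.
Series current: I = V1/(R1 + R2) = 9/(33000 + 1600) = 9/34600 = 0.0002601 A
V_R2 = I × R2 = V1 × R2/(R1 + R2) = 9 × 1600/34600 = 0.4162 V

Final answer: 0.4162 V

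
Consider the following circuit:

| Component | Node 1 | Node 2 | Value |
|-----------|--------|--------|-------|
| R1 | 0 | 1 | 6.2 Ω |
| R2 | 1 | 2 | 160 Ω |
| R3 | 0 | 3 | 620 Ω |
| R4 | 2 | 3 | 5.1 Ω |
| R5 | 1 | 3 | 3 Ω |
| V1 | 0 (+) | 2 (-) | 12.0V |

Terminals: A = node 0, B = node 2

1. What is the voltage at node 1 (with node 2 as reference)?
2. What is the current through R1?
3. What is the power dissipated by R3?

Nodal analysis, taking node 2 as the 0 V reference.
Source V1 fixes V_0 = 12 V.
KCL at each unknown node (sum of currents leaving = 0; resistances in Ω):
  Node 1: (V_1 - 12)/6.2 + (V_1 - 0)/160 + (V_1 - V_3)/3 = 0
  Node 3: (V_3 - 12)/620 + (V_3 - 0)/5.1 + (V_3 - V_1)/3 = 0
Collecting terms (coefficients in siemens):
  0.5009·V_1 - 0.3333·V_3 = 1.935
  0.531·V_3 - 0.3333·V_1 = 0.01935
Determinant D = (0.5009)(0.531) - (-0.3333)(-0.3333) = 0.1549
V_1 = [(1.935)(0.531) - (-0.3333)(0.01935)]/D = 6.678 V
V_3 = [(0.5009)(0.01935) - (1.935)(-0.3333)]/D = 4.229 V
Part 1:
  Read off the nodal solution: V_1 = 6.678 V
Part 2:
  I_R1 = (V_0 - V_1)/R1 = (12 - 6.678)/6.2 = 0.8583 A
  Magnitude: I_R1 = 0.8583 A
Part 3:
  I_R3 = (V_0 - V_3)/R3 = (12 - 4.229)/620 = 0.01253 A
  P_R3 = I_R3² × R3 = (0.01253)² × 620 = 0.09741 W

Final answers:
1. V_1 = 6.678 V
2. I_R1 = 0.8583 A
3. P_R3 = 0.09741 W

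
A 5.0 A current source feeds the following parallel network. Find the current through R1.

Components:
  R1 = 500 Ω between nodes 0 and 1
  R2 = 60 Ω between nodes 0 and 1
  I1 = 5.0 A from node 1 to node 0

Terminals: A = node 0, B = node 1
All resistors sit directly between nodes 0 and 1, so they are in parallel and share one voltage V; the full source current 5 A splits among them.
1/R_par = 1/500 + 1/60 = 0.01867 S  =>  R_par = 53.57 Ω
V = I × R_par = 5 × 53.57 = 267.9 V
I_R1 = V/R1 = 267.9/500 = 0.5357 A

Final answer: 0.5357 A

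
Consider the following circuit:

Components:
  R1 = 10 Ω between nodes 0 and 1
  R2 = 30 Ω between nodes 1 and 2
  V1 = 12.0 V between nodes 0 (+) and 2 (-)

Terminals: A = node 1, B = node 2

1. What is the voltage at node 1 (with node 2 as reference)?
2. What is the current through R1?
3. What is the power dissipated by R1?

Nodal analysis, taking node 2 as the 0 V reference.
Source V1 fixes V_0 = 12 V.
KCL at each unknown node (sum of currents leaving = 0; resistances in Ω):
  Node 1: (V_1 - 12)/10 + (V_1 - 0)/30 = 0
Collecting terms: 0.1333 × V_1 = 1.2  =>  V_1 = 9 V
Part 1:
  Read off the nodal solution: V_1 = 9 V
Part 2:
  I_R1 = (V_0 - V_1)/R1 = (12 - 9)/10 = 0.3 A
  Magnitude: I_R1 = 0.3 A
Part 3:
  I_R1 = (V_0 - V_1)/R1 = (12 - 9)/10 = 0.3 A
  P_R1 = I_R1² × R1 = (0.3)² × 10 = 0.9 W

Final answers:
1. V_1 = 9 V
2. I_R1 = 0.3 A
3. P_R1 = 0.9 W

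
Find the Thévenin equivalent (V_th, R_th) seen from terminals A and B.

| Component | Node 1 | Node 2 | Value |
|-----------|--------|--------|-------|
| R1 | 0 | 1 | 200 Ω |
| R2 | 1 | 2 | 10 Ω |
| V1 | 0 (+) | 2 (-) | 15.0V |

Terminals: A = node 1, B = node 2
Step 1 — V_th is the open-circuit voltage V_A - V_B (nothing connected across the terminals).
Nodal analysis, taking node 2 as the 0 V reference.
Source V1 fixes V_0 = 15 V.
KCL at each unknown node (sum of currents leaving = 0; resistances in Ω):
  Node 1: (V_1 - 15)/200 + (V_1 - 0)/10 = 0
Collecting terms: 0.105 × V_1 = 0.075  =>  V_1 = 0.7143 V
V_th = V_1 - V_2 = 0.7143 - 0 = 0.7143 V
Step 2 — R_th: zero the source — replace V1 by a short circuit (node 2 merges into node 0) — and find the resistance seen between A (node 1) and B (node 0).
Reduce the network between node 1 (A) and node 0 (B) by series/parallel combination:
  Rp1 = R1 ‖ R2 (parallel, both between nodes 0 and 1) = 1/(1/200 + 1/10) = 9.524 Ω
R_th = 9.524 Ω

Final answer: V_th = 0.7143 V, R_th = 9.524 Ω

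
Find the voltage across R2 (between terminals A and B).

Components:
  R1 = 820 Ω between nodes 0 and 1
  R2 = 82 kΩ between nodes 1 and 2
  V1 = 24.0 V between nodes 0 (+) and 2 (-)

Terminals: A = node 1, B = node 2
R1 and R2 are in series across V1 (node 0 → node 1 → node 2), and the output A–B is taken across R2, so this is a voltage divider.
Series current: I = V1/(R1 + R2) = 24/(820 + 82000) = 24/82820 = 0.0002898 A
V_R2 = I × R2 = V1 × R2/(R1 + R2) = 24 × 82000/82820 = 23.76 V

Final answer: 23.76 V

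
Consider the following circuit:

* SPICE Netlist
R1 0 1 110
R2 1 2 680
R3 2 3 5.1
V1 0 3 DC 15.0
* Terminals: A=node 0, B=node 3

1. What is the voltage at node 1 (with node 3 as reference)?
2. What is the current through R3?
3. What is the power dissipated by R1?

Nodal analysis, taking node 3 as the 0 V reference.
Source V1 fixes V_0 = 15 V.
KCL at each unknown node (sum of currents leaving = 0; resistances in Ω):
  Node 1: (V_1 - 15)/110 + (V_1 - V_2)/680 = 0
  Node 2: (V_2 - V_1)/680 + (V_2 - 0)/5.1 = 0
Collecting terms (coefficients in siemens):
  0.01056·V_1 - 0.001471·V_2 = 0.1364
  0.1975·V_2 - 0.001471·V_1 = 0
Determinant D = (0.01056)(0.1975) - (-0.001471)(-0.001471) = 0.002084
V_1 = [(0.1364)(0.1975) - (-0.001471)(0)]/D = 12.92 V
V_2 = [(0.01056)(0) - (0.1364)(-0.001471)]/D = 0.09621 V
Part 1:
  Read off the nodal solution: V_1 = 12.92 V
Part 2:
  I_R3 = (V_2 - V_3)/R3 = (0.09621 - 0)/5.1 = 0.01887 A
  Magnitude: I_R3 = 0.01887 A
Part 3:
  I_R1 = (V_0 - V_1)/R1 = (15 - 12.92)/110 = 0.01887 A
  P_R1 = I_R1² × R1 = (0.01887)² × 110 = 0.03915 W

Final answers:
1. V_1 = 12.92 V
2. I_R3 = 0.01887 A
3. P_R1 = 0.03915 W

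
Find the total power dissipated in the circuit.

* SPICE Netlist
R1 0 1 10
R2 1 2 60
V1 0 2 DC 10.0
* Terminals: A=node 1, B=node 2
Nodal analysis, taking node 2 as the 0 V reference.
Source V1 fixes V_0 = 10 V.
KCL at each unknown node (sum of currents leaving = 0; resistances in Ω):
  Node 1: (V_1 - 10)/10 + (V_1 - 0)/60 = 0
Collecting terms: 0.1167 × V_1 = 1  =>  V_1 = 8.571 V
Power in each resistor, P = (ΔV)²/R:
  P_R1 = (10 - 8.571)²/10 = 0.2041 W
  P_R2 = (8.571 - 0)²/60 = 1.224 W
P_total = P_R1 + P_R2 = 1.429 W

Final answer: 1.429 W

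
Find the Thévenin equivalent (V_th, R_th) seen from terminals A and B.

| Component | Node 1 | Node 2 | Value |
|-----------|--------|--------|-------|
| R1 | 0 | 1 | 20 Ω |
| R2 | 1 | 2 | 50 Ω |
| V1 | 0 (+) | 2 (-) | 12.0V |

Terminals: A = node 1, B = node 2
Step 1 — V_th is the open-circuit voltage V_A - V_B (nothing connected across the terminals).
Nodal analysis, taking node 2 as the 0 V reference.
Source V1 fixes V_0 = 12 V.
KCL at each unknown node (sum of currents leaving = 0; resistances in Ω):
  Node 1: (V_1 - 12)/20 + (V_1 - 0)/50 = 0
Collecting terms: 0.07 × V_1 = 0.6  =>  V_1 = 8.571 V
V_th = V_1 - V_2 = 8.571 - 0 = 8.571 V
Step 2 — R_th: zero the source — replace V1 by a short circuit (node 2 merges into node 0) — and find the resistance seen between A (node 1) and B (node 0).
Reduce the network between node 1 (A) and node 0 (B) by series/parallel combination:
  Rp1 = R1 ‖ R2 (parallel, both between nodes 0 and 1) = 1/(1/20 + 1/50) = 14.29 Ω
R_th = 14.29 Ω

Final answer: V_th = 8.571 V, R_th = 14.29 Ω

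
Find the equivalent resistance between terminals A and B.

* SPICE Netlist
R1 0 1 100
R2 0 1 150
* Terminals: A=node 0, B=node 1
Reduce the network between node 0 (A) and node 1 (B) by series/parallel combination:
  Rp1 = R1 ‖ R2 (parallel, both between nodes 0 and 1) = 1/(1/100 + 1/150) = 60 Ω
R_eq = 60 Ω

Final answer: 60 Ω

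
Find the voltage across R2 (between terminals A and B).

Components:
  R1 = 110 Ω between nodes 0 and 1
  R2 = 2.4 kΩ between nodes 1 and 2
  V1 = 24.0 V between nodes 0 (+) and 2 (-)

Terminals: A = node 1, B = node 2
R1 and R2 are in series across V1 (node 0 → node 1 → node 2), and the output A–B is taken across R2, so this is a voltage divider.
Series current: I = V1/(R1 + R2) = 24/(110 + 2400) = 24/2510 = 0.009562 A
V_R2 = I × R2 = V1 × R2/(R1 + R2) = 24 × 2400/2510 = 22.95 V

Final answer: 22.95 V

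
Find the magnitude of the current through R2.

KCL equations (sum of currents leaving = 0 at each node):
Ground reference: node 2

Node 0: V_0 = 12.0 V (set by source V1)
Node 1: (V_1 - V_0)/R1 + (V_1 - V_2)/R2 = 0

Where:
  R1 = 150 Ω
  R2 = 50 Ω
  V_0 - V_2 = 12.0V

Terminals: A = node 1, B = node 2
Nodal analysis, taking node 2 as the 0 V reference.
Source V1 fixes V_0 = 12 V.
KCL at each unknown node (sum of currents leaving = 0; resistances in Ω):
  Node 1: (V_1 - 12)/150 + (V_1 - 0)/50 = 0
Collecting terms: 0.02667 × V_1 = 0.08  =>  V_1 = 3 V
I_R2 = (V_1 - V_2)/R2 = (3 - 0)/50 = 0.06 A
|I_R2| = 0.06 A

Final answer: |I_R2| = 0.06 A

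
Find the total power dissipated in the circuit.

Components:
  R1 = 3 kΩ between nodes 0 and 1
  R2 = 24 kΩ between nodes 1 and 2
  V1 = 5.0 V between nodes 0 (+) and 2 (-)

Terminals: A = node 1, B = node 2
Nodal analysis, taking node 2 as the 0 V reference.
Source V1 fixes V_0 = 5 V.
KCL at each unknown node (sum of currents leaving = 0; resistances in Ω):
  Node 1: (V_1 - 5)/3000 + (V_1 - 0)/24000 = 0
Collecting terms: 0.000375 × V_1 = 0.001667  =>  V_1 = 4.444 V
Power in each resistor, P = (ΔV)²/R:
  P_R1 = (5 - 4.444)²/3000 = 0.0001029 W
  P_R2 = (4.444 - 0)²/24000 = 0.000823 W
P_total = P_R1 + P_R2 = 0.0009259 W

Final answer: 0.0009259 W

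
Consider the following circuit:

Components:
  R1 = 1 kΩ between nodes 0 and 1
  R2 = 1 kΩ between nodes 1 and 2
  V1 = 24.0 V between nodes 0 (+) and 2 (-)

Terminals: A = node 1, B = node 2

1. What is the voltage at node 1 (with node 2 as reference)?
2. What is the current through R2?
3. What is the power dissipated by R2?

Nodal analysis, taking node 2 as the 0 V reference.
Source V1 fixes V_0 = 24 V.
KCL at each unknown node (sum of currents leaving = 0; resistances in Ω):
  Node 1: (V_1 - 24)/1000 + (V_1 - 0)/1000 = 0
Collecting terms: 0.002 × V_1 = 0.024  =>  V_1 = 12 V
Part 1:
  Read off the nodal solution: V_1 = 12 V
Part 2:
  I_R2 = (V_1 - V_2)/R2 = (12 - 0)/1000 = 0.012 A
  Magnitude: I_R2 = 0.012 A
Part 3:
  I_R2 = (V_1 - V_2)/R2 = (12 - 0)/1000 = 0.012 A
  P_R2 = I_R2² × R2 = (0.012)² × 1000 = 0.144 W

Final answers:
1. V_1 = 12 V
2. I_R2 = 0.012 A
3. P_R2 = 0.144 W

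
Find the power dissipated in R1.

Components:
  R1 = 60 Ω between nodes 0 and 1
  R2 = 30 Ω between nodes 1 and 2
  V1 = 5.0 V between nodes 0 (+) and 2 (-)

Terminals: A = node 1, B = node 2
Nodal analysis, taking node 2 as the 0 V reference.
Source V1 fixes V_0 = 5 V.
KCL at each unknown node (sum of currents leaving = 0; resistances in Ω):
  Node 1: (V_1 - 5)/60 + (V_1 - 0)/30 = 0
Collecting terms: 0.05 × V_1 = 0.08333  =>  V_1 = 1.667 V
I_R1 = (V_0 - V_1)/R1 = (5 - 1.667)/60 = 0.05556 A
P_R1 = I_R1² × R1 = (0.05556)² × 60 = 0.1852 W

Final answer: 0.1852 W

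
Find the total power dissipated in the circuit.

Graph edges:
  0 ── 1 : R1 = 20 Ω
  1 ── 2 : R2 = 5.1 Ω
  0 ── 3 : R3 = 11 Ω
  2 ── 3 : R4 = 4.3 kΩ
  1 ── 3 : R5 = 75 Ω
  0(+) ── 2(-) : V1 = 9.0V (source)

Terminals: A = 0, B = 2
Nodal analysis, taking node 2 as the 0 V reference.
Source V1 fixes V_0 = 9 V.
KCL at each unknown node (sum of currents leaving = 0; resistances in Ω):
  Node 1: (V_1 - 9)/20 + (V_1 - 0)/5.1 + (V_1 - V_3)/75 = 0
  Node 3: (V_3 - 9)/11 + (V_3 - 0)/4300 + (V_3 - V_1)/75 = 0
Collecting terms (coefficients in siemens):
  0.2594·V_1 - 0.01333·V_3 = 0.45
  0.1045·V_3 - 0.01333·V_1 = 0.8182
Determinant D = (0.2594)(0.1045) - (-0.01333)(-0.01333) = 0.02692
V_1 = [(0.45)(0.1045) - (-0.01333)(0.8182)]/D = 2.151 V
V_3 = [(0.2594)(0.8182) - (0.45)(-0.01333)]/D = 8.106 V
Power in each resistor, P = (ΔV)²/R:
  P_R1 = (9 - 2.151)²/20 = 2.345 W
  P_R2 = (2.151 - 0)²/5.1 = 0.9075 W
  P_R3 = (9 - 8.106)²/11 = 0.07267 W
  P_R4 = (0 - 8.106)²/4300 = 0.01528 W
  P_R5 = (2.151 - 8.106)²/75 = 0.4728 W
P_total = P_R1 + P_R2 + P_R3 + P_R4 + P_R5 = 3.813 W

Final answer: 3.813 W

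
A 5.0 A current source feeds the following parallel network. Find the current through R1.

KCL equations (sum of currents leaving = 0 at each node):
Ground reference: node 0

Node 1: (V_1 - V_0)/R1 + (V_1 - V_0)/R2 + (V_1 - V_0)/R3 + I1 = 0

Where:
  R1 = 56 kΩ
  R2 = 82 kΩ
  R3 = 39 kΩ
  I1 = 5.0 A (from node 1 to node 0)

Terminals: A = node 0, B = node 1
All resistors sit directly between nodes 0 and 1, so they are in parallel and share one voltage V; the full source current 5 A splits among them.
1/R_par = 1/56000 + 1/82000 + 1/39000 = 0.00005569 S  =>  R_par = 17960 Ω
V = I × R_par = 5 × 17960 = 89780 V
I_R1 = V/R1 = 89780/56000 = 1.603 A

Final answer: 1.603 A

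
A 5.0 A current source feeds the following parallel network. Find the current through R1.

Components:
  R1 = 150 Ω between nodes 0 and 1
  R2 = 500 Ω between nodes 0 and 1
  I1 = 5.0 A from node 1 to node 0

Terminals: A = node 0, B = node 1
All resistors sit directly between nodes 0 and 1, so they are in parallel and share one voltage V; the full source current 5 A splits among them.
1/R_par = 1/150 + 1/500 = 0.008667 S  =>  R_par = 115.4 Ω
V = I × R_par = 5 × 115.4 = 576.9 V
I_R1 = V/R1 = 576.9/150 = 3.846 A

Final answer: 3.846 A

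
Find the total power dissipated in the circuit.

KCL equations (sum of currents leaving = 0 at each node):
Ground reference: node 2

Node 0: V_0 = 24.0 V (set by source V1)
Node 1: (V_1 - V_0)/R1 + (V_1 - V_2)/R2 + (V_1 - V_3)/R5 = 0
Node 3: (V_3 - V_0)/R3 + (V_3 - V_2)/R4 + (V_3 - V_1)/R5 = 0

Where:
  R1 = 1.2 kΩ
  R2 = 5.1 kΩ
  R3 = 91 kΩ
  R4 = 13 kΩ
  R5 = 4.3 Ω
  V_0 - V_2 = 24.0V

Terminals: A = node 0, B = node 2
Nodal analysis, taking node 2 as the 0 V reference.
Source V1 fixes V_0 = 24 V.
KCL at each unknown node (sum of currents leaving = 0; resistances in Ω):
  Node 1: (V_1 - 24)/1200 + (V_1 - 0)/5100 + (V_1 - V_3)/4.3 = 0
  Node 3: (V_3 - 24)/91000 + (V_3 - 0)/13000 + (V_3 - V_1)/4.3 = 0
Collecting terms (coefficients in siemens):
  0.2336·V_1 - 0.2326·V_3 = 0.02
  0.2326·V_3 - 0.2326·V_1 = 0.0002637
Determinant D = (0.2336)(0.2326) - (-0.2326)(-0.2326) = 0.0002599
V_1 = [(0.02)(0.2326) - (-0.2326)(0.0002637)]/D = 18.14 V
V_3 = [(0.2336)(0.0002637) - (0.02)(-0.2326)]/D = 18.13 V
Power in each resistor, P = (ΔV)²/R:
  P_R1 = (24 - 18.14)²/1200 = 0.02865 W
  P_R2 = (18.14 - 0)²/5100 = 0.0645 W
  P_R3 = (24 - 18.13)²/91000 = 0.0003786 W
  P_R4 = (0 - 18.13)²/13000 = 0.02529 W
  P_R5 = (18.14 - 18.13)²/4.3 = 0.000007608 W
P_total = P_R1 + P_R2 + P_R3 + P_R4 + P_R5 = 0.1188 W

Final answer: 0.1188 W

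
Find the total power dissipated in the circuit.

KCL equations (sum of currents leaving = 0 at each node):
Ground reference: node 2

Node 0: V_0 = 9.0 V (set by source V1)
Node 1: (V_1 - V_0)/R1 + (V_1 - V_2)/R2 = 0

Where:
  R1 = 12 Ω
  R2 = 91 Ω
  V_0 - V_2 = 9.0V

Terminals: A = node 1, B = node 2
Nodal analysis, taking node 2 as the 0 V reference.
Source V1 fixes V_0 = 9 V.
KCL at each unknown node (sum of currents leaving = 0; resistances in Ω):
  Node 1: (V_1 - 9)/12 + (V_1 - 0)/91 = 0
Collecting terms: 0.09432 × V_1 = 0.75  =>  V_1 = 7.951 V
Power in each resistor, P = (ΔV)²/R:
  P_R1 = (9 - 7.951)²/12 = 0.09162 W
  P_R2 = (7.951 - 0)²/91 = 0.6948 W
P_total = P_R1 + P_R2 = 0.7864 W

Final answer: 0.7864 W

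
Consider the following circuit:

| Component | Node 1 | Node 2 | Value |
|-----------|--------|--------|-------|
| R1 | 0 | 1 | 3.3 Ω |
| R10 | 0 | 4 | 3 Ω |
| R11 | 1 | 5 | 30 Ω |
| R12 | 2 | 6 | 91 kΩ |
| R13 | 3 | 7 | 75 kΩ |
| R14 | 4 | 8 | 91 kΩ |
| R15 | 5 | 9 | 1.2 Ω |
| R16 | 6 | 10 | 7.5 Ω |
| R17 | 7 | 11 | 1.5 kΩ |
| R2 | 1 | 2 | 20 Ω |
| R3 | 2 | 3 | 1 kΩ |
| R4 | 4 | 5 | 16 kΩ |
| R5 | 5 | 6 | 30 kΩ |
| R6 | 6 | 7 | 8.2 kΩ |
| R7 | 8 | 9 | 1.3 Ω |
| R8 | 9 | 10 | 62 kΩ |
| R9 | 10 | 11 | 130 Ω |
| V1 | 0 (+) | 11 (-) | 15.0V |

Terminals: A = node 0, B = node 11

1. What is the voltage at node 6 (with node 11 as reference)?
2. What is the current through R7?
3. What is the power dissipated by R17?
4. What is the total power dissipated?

Nodal analysis, taking node 11 as the 0 V reference.
Source V1 fixes V_0 = 15 V.
KCL at each unknown node (sum of currents leaving = 0; resistances in Ω):
  Node 1: (V_1 - 15)/3.3 + (V_1 - V_2)/20 + (V_1 - V_5)/30 = 0
  Node 2: (V_2 - V_1)/20 + (V_2 - V_3)/1000 + (V_2 - V_6)/91000 = 0
  Node 3: (V_3 - V_2)/1000 + (V_3 - V_7)/75000 = 0
  Node 4: (V_4 - V_5)/16000 + (V_4 - 15)/3 + (V_4 - V_8)/91000 = 0
  Node 5: (V_5 - V_4)/16000 + (V_5 - V_6)/30000 + (V_5 - V_1)/30 + (V_5 - V_9)/1.2 = 0
  Node 6: (V_6 - V_5)/30000 + (V_6 - V_7)/8200 + (V_6 - V_2)/91000 + (V_6 - V_10)/7.5 = 0
  Node 7: (V_7 - V_6)/8200 + (V_7 - V_3)/75000 + (V_7 - 0)/1500 = 0
  Node 8: (V_8 - V_9)/1.3 + (V_8 - V_4)/91000 = 0
  Node 9: (V_9 - V_8)/1.3 + (V_9 - V_10)/62000 + (V_9 - V_5)/1.2 = 0
  Node 10: (V_10 - V_9)/62000 + (V_10 - 0)/130 + (V_10 - V_6)/7.5 = 0
Collecting terms (coefficients in siemens):
  0.3864·V_1 - 0.05·V_2 - 0.03333·V_5 = 4.545
  0.05101·V_2 - 0.05·V_1 - 0.001·V_3 - 0.00001099·V_6 = 0
  0.001013·V_3 - 0.001·V_2 - 0.00001333·V_7 = 0
  0.3334·V_4 - 0.0000625·V_5 - 0.00001099·V_8 = 5
  0.8668·V_5 - 0.03333·V_1 - 0.0000625·V_4 - 0.00003333·V_6 - 0.8333·V_9 = 0
  0.1335·V_6 - 0.00001099·V_2 - 0.00003333·V_5 - 0.000122·V_7 - 0.1333·V_10 = 0
  0.000802·V_7 - 0.00001333·V_3 - 0.000122·V_6 = 0
  0.7692·V_8 - 0.00001099·V_4 - 0.7692·V_9 = 0
  1.603·V_9 - 0.8333·V_5 - 0.7692·V_8 - 0.00001613·V_10 = 0
  0.141·V_10 - 0.1333·V_6 - 0.00001613·V_9 = 0
Solving these 10 simultaneous equations (Gaussian elimination) gives:
  V_1 = 15 V, V_2 = 14.99 V, V_3 = 14.8 V, V_4 = 15 V
  V_5 = 14.97 V, V_6 = 0.124 V, V_7 = 0.2649 V, V_8 = 14.97 V
  V_9 = 14.97 V, V_10 = 0.119 V
Part 1:
  Read off the nodal solution: V_6 = 0.124 V
Part 2:
  I_R7 = (V_8 - V_9)/R7 = (14.97 - 14.97)/1.3 = 0.0000002842 A
  Magnitude: I_R7 = 0.0000002842 A
Part 3:
  I_R17 = (V_7 - V_11)/R17 = (0.2649 - 0)/1500 = 0.0001766 A
  P_R17 = I_R17² × R17 = (0.0001766)² × 1500 = 0.00004677 W
Part 4:
  Power in each resistor, P = (ΔV)²/R:
    P_R1 = (15 - 15)²/3.3 = 0.000003919 W
    P_R2 = (15 - 14.99)²/20 = 0.00000255 W
    P_R3 = (14.99 - 14.8)²/1000 = 0.00003754 W
    P_R4 = (15 - 14.97)²/16000 = 0.00000004087 W
    P_R5 = (14.97 - 0.124)²/30000 = 0.007351 W
    P_R6 = (0.124 - 0.2649)²/8200 = 0.000002418 W
    P_R7 = (14.97 - 14.97)²/1.3 = 0.000000000000105 W
    P_R8 = (14.97 - 0.119)²/62000 = 0.003559 W
    P_R9 = (0.119 - 0)²/130 = 0.0001089 W
    P_R10 = (15 - 15)²/3 = 0.00000000001063 W
    P_R11 = (15 - 14.97)²/30 = 0.00001611 W
    P_R12 = (14.99 - 0.124)²/91000 = 0.002428 W
    P_R13 = (14.8 - 0.2649)²/75000 = 0.002815 W
    P_R14 = (15 - 14.97)²/91000 = 0.000000007348 W
    P_R15 = (14.97 - 14.97)²/1.2 = 0.00000006873 W
    P_R16 = (0.124 - 0.119)²/7.5 = 0.000003423 W
    P_R17 = (0.2649 - 0)²/1500 = 0.00004677 W
  P_total = P_R1 + P_R2 + P_R3 + P_R4 + P_R5 + P_R6 + P_R7 + P_R8 + P_R9 + P_R10 + P_R11 + P_R12 + P_R13 + P_R14 + P_R15 + P_R16 + P_R17 = 0.01638 W

Final answers:
1. V_6 = 0.124 V
2. I_R7 = 2.842e-07 A
3. P_R17 = 4.677e-05 W
4. P_total = 0.01638 W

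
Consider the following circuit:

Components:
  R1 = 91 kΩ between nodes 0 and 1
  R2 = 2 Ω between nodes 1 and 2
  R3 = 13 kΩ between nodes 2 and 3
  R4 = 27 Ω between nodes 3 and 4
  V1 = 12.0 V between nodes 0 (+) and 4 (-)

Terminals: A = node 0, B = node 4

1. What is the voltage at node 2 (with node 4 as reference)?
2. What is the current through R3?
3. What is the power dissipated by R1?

Nodal analysis, taking node 4 as the 0 V reference.
Source V1 fixes V_0 = 12 V.
KCL at each unknown node (sum of currents leaving = 0; resistances in Ω):
  Node 1: (V_1 - 12)/91000 + (V_1 - V_2)/2 = 0
  Node 2: (V_2 - V_1)/2 + (V_2 - V_3)/13000 = 0
  Node 3: (V_3 - V_2)/13000 + (V_3 - 0)/27 = 0
Collecting terms (coefficients in siemens):
  0.5·V_1 - 0.5·V_2 = 0.0001319
  0.5001·V_2 - 0.5·V_1 - 0.00007692·V_3 = 0
  0.03711·V_3 - 0.00007692·V_2 = 0
Solving these 3 simultaneous equations (Gaussian elimination) gives:
  V_1 = 1.503 V, V_2 = 1.503 V, V_3 = 0.003115 V
Part 1:
  Read off the nodal solution: V_2 = 1.503 V
Part 2:
  I_R3 = (V_2 - V_3)/R3 = (1.503 - 0.003115)/13000 = 0.0001154 A
  Magnitude: I_R3 = 0.0001154 A
Part 3:
  I_R1 = (V_0 - V_1)/R1 = (12 - 1.503)/91000 = 0.0001154 A
  P_R1 = I_R1² × R1 = (0.0001154)² × 91000 = 0.001211 W

Final answers:
1. V_2 = 1.503 V
2. I_R3 = 0.0001154 A
3. P_R1 = 0.001211 W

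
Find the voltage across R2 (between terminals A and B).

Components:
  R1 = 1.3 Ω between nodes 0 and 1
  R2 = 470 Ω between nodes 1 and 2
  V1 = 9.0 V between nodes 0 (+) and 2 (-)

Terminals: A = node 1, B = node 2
R1 and R2 are in series across V1 (node 0 → node 1 → node 2), and the output A–B is taken across R2, so this is a voltage divider.
Series current: I = V1/(R1 + R2) = 9/(1.3 + 470) = 9/471.3 = 0.0191 A
V_R2 = I × R2 = V1 × R2/(R1 + R2) = 9 × 470/471.3 = 8.975 V

Final answer: 8.975 V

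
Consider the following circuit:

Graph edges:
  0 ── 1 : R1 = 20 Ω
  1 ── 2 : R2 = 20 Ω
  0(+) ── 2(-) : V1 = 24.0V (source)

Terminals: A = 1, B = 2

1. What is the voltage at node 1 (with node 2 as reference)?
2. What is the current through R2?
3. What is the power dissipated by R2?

Nodal analysis, taking node 2 as the 0 V reference.
Source V1 fixes V_0 = 24 V.
KCL at each unknown node (sum of currents leaving = 0; resistances in Ω):
  Node 1: (V_1 - 24)/20 + (V_1 - 0)/20 = 0
Collecting terms: 0.1 × V_1 = 1.2  =>  V_1 = 12 V
Part 1:
  Read off the nodal solution: V_1 = 12 V
Part 2:
  I_R2 = (V_1 - V_2)/R2 = (12 - 0)/20 = 0.6 A
  Magnitude: I_R2 = 0.6 A
Part 3:
  I_R2 = (V_1 - V_2)/R2 = (12 - 0)/20 = 0.6 A
  P_R2 = I_R2² × R2 = (0.6)² × 20 = 7.2 W

Final answers:
1. V_1 = 12 V
2. I_R2 = 0.6 A
3. P_R2 = 7.2 W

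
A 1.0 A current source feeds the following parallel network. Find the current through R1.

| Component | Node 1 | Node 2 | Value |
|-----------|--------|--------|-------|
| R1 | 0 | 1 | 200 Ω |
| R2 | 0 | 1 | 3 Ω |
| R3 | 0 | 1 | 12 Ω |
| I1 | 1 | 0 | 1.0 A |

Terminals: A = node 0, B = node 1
All resistors sit directly between nodes 0 and 1, so they are in parallel and share one voltage V; the full source current 1 A splits among them.
1/R_par = 1/200 + 1/3 + 1/12 = 0.4217 S  =>  R_par = 2.372 Ω
V = I × R_par = 1 × 2.372 = 2.372 V
I_R1 = V/R1 = 2.372/200 = 0.01186 A

Final answer: 0.01186 A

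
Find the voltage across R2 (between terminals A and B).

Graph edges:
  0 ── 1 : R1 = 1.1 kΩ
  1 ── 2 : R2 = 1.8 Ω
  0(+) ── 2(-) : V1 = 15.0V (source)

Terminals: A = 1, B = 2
R1 and R2 are in series across V1 (node 0 → node 1 → node 2), and the output A–B is taken across R2, so this is a voltage divider.
Series current: I = V1/(R1 + R2) = 15/(1100 + 1.8) = 15/1102 = 0.01361 A
V_R2 = I × R2 = V1 × R2/(R1 + R2) = 15 × 1.8/1102 = 0.02451 V

Final answer: 0.02451 V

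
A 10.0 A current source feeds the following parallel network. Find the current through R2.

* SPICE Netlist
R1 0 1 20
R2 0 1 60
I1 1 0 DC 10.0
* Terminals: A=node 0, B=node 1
All resistors sit directly between nodes 0 and 1, so they are in parallel and share one voltage V; the full source current 10 A splits among them.
1/R_par = 1/20 + 1/60 = 0.06667 S  =>  R_par = 15 Ω
V = I × R_par = 10 × 15 = 150 V
I_R2 = V/R2 = 150/60 = 2.5 A

Final answer: 2.5 A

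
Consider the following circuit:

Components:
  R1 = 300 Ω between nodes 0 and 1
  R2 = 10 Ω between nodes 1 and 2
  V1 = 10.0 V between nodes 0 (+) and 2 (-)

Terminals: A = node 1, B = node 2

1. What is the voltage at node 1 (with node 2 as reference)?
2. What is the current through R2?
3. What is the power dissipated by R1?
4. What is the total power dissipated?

Nodal analysis, taking node 2 as the 0 V reference.
Source V1 fixes V_0 = 10 V.
KCL at each unknown node (sum of currents leaving = 0; resistances in Ω):
  Node 1: (V_1 - 10)/300 + (V_1 - 0)/10 = 0
Collecting terms: 0.1033 × V_1 = 0.03333  =>  V_1 = 0.3226 V
Part 1:
  Read off the nodal solution: V_1 = 0.3226 V
Part 2:
  I_R2 = (V_1 - V_2)/R2 = (0.3226 - 0)/10 = 0.03226 A
  Magnitude: I_R2 = 0.03226 A
Part 3:
  I_R1 = (V_0 - V_1)/R1 = (10 - 0.3226)/300 = 0.03226 A
  P_R1 = I_R1² × R1 = (0.03226)² × 300 = 0.3122 W
Part 4:
  Power in each resistor, P = (ΔV)²/R:
    P_R1 = (10 - 0.3226)²/300 = 0.3122 W
    P_R2 = (0.3226 - 0)²/10 = 0.01041 W
  P_total = P_R1 + P_R2 = 0.3226 W

Final answers:
1. V_1 = 0.3226 V
2. I_R2 = 0.03226 A
3. P_R1 = 0.3122 W
4. P_total = 0.3226 W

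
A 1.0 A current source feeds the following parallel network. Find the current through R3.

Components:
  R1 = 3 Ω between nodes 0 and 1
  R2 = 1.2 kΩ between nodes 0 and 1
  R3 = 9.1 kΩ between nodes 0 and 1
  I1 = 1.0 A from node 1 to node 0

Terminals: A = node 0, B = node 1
All resistors sit directly between nodes 0 and 1, so they are in parallel and share one voltage V; the full source current 1 A splits among them.
1/R_par = 1/3 + 1/1200 + 1/9100 = 0.3343 S  =>  R_par = 2.992 Ω
V = I × R_par = 1 × 2.992 = 2.992 V
I_R3 = V/R3 = 2.992/9100 = 0.0003287 A

Final answer: 0.0003287 A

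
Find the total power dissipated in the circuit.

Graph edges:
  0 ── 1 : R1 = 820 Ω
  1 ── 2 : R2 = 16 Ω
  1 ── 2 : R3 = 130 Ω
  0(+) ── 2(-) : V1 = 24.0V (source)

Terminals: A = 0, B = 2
Nodal analysis, taking node 2 as the 0 V reference.
Source V1 fixes V_0 = 24 V.
KCL at each unknown node (sum of currents leaving = 0; resistances in Ω):
  Node 1: (V_1 - 24)/820 + (V_1 - 0)/16 + (V_1 - 0)/130 = 0
Collecting terms: 0.07141 × V_1 = 0.02927  =>  V_1 = 0.4099 V
Power in each resistor, P = (ΔV)²/R:
  P_R1 = (24 - 0.4099)²/820 = 0.6787 W
  P_R2 = (0.4099 - 0)²/16 = 0.0105 W
  P_R3 = (0.4099 - 0)²/130 = 0.001292 W
P_total = P_R1 + P_R2 + P_R3 = 0.6904 W

Final answer: 0.6904 W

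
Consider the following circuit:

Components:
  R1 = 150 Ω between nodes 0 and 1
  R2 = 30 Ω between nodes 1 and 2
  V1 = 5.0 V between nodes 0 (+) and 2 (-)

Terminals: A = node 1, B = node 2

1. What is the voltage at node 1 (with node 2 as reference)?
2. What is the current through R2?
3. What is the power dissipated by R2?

Nodal analysis, taking node 2 as the 0 V reference.
Source V1 fixes V_0 = 5 V.
KCL at each unknown node (sum of currents leaving = 0; resistances in Ω):
  Node 1: (V_1 - 5)/150 + (V_1 - 0)/30 = 0
Collecting terms: 0.04 × V_1 = 0.03333  =>  V_1 = 0.8333 V
Part 1:
  Read off the nodal solution: V_1 = 0.8333 V
Part 2:
  I_R2 = (V_1 - V_2)/R2 = (0.8333 - 0)/30 = 0.02778 A
  Magnitude: I_R2 = 0.02778 A
Part 3:
  I_R2 = (V_1 - V_2)/R2 = (0.8333 - 0)/30 = 0.02778 A
  P_R2 = I_R2² × R2 = (0.02778)² × 30 = 0.02315 W

Final answers:
1. V_1 = 0.8333 V
2. I_R2 = 0.02778 A
3. P_R2 = 0.02315 W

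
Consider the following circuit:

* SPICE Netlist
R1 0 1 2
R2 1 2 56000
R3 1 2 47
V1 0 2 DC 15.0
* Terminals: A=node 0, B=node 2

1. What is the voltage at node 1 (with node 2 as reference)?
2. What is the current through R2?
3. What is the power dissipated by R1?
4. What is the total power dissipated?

Nodal analysis, taking node 2 as the 0 V reference.
Source V1 fixes V_0 = 15 V.
KCL at each unknown node (sum of currents leaving = 0; resistances in Ω):
  Node 1: (V_1 - 15)/2 + (V_1 - 0)/56000 + (V_1 - 0)/47 = 0
Collecting terms: 0.5213 × V_1 = 7.5  =>  V_1 = 14.39 V
Part 1:
  Read off the nodal solution: V_1 = 14.39 V
Part 2:
  I_R2 = (V_1 - V_2)/R2 = (14.39 - 0)/56000 = 0.0002569 A
  Magnitude: I_R2 = 0.0002569 A
Part 3:
  I_R1 = (V_0 - V_1)/R1 = (15 - 14.39)/2 = 0.3064 A
  P_R1 = I_R1² × R1 = (0.3064)² × 2 = 0.1877 W
Part 4:
  Power in each resistor, P = (ΔV)²/R:
    P_R1 = (15 - 14.39)²/2 = 0.1877 W
    P_R2 = (14.39 - 0)²/56000 = 0.003696 W
    P_R3 = (14.39 - 0)²/47 = 4.404 W
  P_total = P_R1 + P_R2 + P_R3 = 4.596 W

Final answers:
1. V_1 = 14.39 V
2. I_R2 = 0.0002569 A
3. P_R1 = 0.1877 W
4. P_total = 4.596 W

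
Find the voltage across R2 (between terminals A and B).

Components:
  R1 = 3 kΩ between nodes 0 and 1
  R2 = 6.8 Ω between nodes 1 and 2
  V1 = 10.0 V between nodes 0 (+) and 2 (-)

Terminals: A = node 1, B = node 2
R1 and R2 are in series across V1 (node 0 → node 1 → node 2), and the output A–B is taken across R2, so this is a voltage divider.
Series current: I = V1/(R1 + R2) = 10/(3000 + 6.8) = 10/3007 = 0.003326 A
V_R2 = I × R2 = V1 × R2/(R1 + R2) = 10 × 6.8/3007 = 0.02262 V

Final answer: 0.02262 V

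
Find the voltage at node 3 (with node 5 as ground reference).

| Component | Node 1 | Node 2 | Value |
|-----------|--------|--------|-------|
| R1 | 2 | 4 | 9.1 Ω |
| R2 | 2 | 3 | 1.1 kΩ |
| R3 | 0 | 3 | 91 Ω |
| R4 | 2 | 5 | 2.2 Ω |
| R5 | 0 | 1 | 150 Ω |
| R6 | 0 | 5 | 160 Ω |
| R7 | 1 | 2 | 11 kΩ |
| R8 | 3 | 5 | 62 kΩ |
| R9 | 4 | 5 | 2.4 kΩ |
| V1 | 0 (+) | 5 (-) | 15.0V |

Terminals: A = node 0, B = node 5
Nodal analysis, taking node 5 as the 0 V reference.
Source V1 fixes V_0 = 15 V.
KCL at each unknown node (sum of currents leaving = 0; resistances in Ω):
  Node 1: (V_1 - 15)/150 + (V_1 - V_2)/11000 = 0
  Node 2: (V_2 - V_4)/9.1 + (V_2 - V_3)/1100 + (V_2 - 0)/2.2 + (V_2 - V_1)/11000 = 0
  Node 3: (V_3 - V_2)/1100 + (V_3 - 15)/91 + (V_3 - 0)/62000 = 0
  Node 4: (V_4 - V_2)/9.1 + (V_4 - 0)/2400 = 0
Collecting terms (coefficients in siemens):
  0.006758·V_1 - 0.00009091·V_2 = 0.1
  0.5654·V_2 - 0.00009091·V_1 - 0.0009091·V_3 - 0.1099·V_4 = 0
  0.01191·V_3 - 0.0009091·V_2 = 0.1648
  0.1103·V_4 - 0.1099·V_2 = 0
Solving these 4 simultaneous equations (Gaussian elimination) gives:
  V_1 = 14.8 V, V_2 = 0.03054 V, V_3 = 13.84 V, V_4 = 0.03042 V
The requested potential is V_3 = 13.84 V.

Final answer: V_3 = 13.84 V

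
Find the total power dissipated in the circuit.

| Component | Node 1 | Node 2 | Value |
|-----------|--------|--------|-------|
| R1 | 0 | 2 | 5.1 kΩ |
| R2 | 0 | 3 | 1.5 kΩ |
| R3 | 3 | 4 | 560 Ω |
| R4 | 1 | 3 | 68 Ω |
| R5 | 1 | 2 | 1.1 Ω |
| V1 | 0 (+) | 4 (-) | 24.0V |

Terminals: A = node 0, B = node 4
Nodal analysis, taking node 4 as the 0 V reference.
Source V1 fixes V_0 = 24 V.
KCL at each unknown node (sum of currents leaving = 0; resistances in Ω):
  Node 1: (V_1 - V_3)/68 + (V_1 - V_2)/1.1 = 0
  Node 2: (V_2 - 24)/5100 + (V_2 - V_1)/1.1 = 0
  Node 3: (V_3 - 24)/1500 + (V_3 - 0)/560 + (V_3 - V_1)/68 = 0
Collecting terms (coefficients in siemens):
  0.9238·V_1 - 0.9091·V_2 - 0.01471·V_3 = 0
  0.9093·V_2 - 0.9091·V_1 = 0.004706
  0.01716·V_3 - 0.01471·V_1 = 0.016
Solving these 3 simultaneous equations (Gaussian elimination) gives:
  V_1 = 8.015 V, V_2 = 8.019 V, V_3 = 7.802 V
Power in each resistor, P = (ΔV)²/R:
  P_R1 = (24 - 8.019)²/5100 = 0.05008 W
  P_R2 = (24 - 7.802)²/1500 = 0.1749 W
  P_R3 = (7.802 - 0)²/560 = 0.1087 W
  P_R4 = (8.015 - 7.802)²/68 = 0.0006677 W
  P_R5 = (8.015 - 8.019)²/1.1 = 0.0000108 W
P_total = P_R1 + P_R2 + P_R3 + P_R4 + P_R5 = 0.3344 W

Final answer: 0.3344 W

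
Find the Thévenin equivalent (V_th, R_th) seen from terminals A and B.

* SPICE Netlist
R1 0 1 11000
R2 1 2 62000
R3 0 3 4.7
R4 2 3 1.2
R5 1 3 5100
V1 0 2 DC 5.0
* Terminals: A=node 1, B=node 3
Step 1 — V_th is the open-circuit voltage V_A - V_B (nothing connected across the terminals).
Nodal analysis, taking node 2 as the 0 V reference.
Source V1 fixes V_0 = 5 V.
KCL at each unknown node (sum of currents leaving = 0; resistances in Ω):
  Node 1: (V_1 - 5)/11000 + (V_1 - 0)/62000 + (V_1 - V_3)/5100 = 0
  Node 3: (V_3 - 5)/4.7 + (V_3 - 0)/1.2 + (V_3 - V_1)/5100 = 0
Collecting terms (coefficients in siemens):
  0.0003031·V_1 - 0.0001961·V_3 = 0.0004545
  1.046·V_3 - 0.0001961·V_1 = 1.064
Determinant D = (0.0003031)(1.046) - (-0.0001961)(-0.0001961) = 0.0003171
V_1 = [(0.0004545)(1.046) - (-0.0001961)(1.064)]/D = 2.158 V
V_3 = [(0.0003031)(1.064) - (0.0004545)(-0.0001961)]/D = 1.017 V
V_th = V_1 - V_3 = 2.158 - 1.017 = 1.14 V
Step 2 — R_th: zero the source — replace V1 by a short circuit (node 2 merges into node 0) — and find the resistance seen between A (node 1) and B (node 3).
Reduce the network between node 1 (A) and node 3 (B) by series/parallel combination:
  Rp1 = R1 ‖ R2 (parallel, both between nodes 0 and 1) = 1/(1/11000 + 1/62000) = 9342 Ω
  Rp2 = R3 ‖ R4 (parallel, both between nodes 0 and 3) = 1/(1/4.7 + 1/1.2) = 0.9559 Ω
  Rs1 = Rp1 + Rp2 (series, joined only at node 0) = 9342 + 0.9559 = 9343 Ω
  Rp3 = R5 ‖ Rs1 (parallel, both between nodes 1 and 3) = 1/(1/5100 + 1/9343) = 3299 Ω
R_th = 3.299 kΩ

Final answer: V_th = 1.14 V, R_th = 3.299 kΩ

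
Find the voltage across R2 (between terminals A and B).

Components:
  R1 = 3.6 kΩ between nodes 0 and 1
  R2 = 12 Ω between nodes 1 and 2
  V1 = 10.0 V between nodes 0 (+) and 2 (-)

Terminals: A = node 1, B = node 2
R1 and R2 are in series across V1 (node 0 → node 1 → node 2), and the output A–B is taken across R2, so this is a voltage divider.
Series current: I = V1/(R1 + R2) = 10/(3600 + 12) = 10/3612 = 0.002769 A
V_R2 = I × R2 = V1 × R2/(R1 + R2) = 10 × 12/3612 = 0.03322 V

Final answer: 0.03322 V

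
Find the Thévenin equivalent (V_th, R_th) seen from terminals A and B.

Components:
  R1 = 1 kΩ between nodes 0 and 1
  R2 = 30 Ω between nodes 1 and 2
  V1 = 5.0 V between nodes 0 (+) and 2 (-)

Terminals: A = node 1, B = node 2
Step 1 — V_th is the open-circuit voltage V_A - V_B (nothing connected across the terminals).
Nodal analysis, taking node 2 as the 0 V reference.
Source V1 fixes V_0 = 5 V.
KCL at each unknown node (sum of currents leaving = 0; resistances in Ω):
  Node 1: (V_1 - 5)/1000 + (V_1 - 0)/30 = 0
Collecting terms: 0.03433 × V_1 = 0.005  =>  V_1 = 0.1456 V
V_th = V_1 - V_2 = 0.1456 - 0 = 0.1456 V
Step 2 — R_th: zero the source — replace V1 by a short circuit (node 2 merges into node 0) — and find the resistance seen between A (node 1) and B (node 0).
Reduce the network between node 1 (A) and node 0 (B) by series/parallel combination:
  Rp1 = R1 ‖ R2 (parallel, both between nodes 0 and 1) = 1/(1/1000 + 1/30) = 29.13 Ω
R_th = 29.13 Ω

Final answer: V_th = 0.1456 V, R_th = 29.13 Ω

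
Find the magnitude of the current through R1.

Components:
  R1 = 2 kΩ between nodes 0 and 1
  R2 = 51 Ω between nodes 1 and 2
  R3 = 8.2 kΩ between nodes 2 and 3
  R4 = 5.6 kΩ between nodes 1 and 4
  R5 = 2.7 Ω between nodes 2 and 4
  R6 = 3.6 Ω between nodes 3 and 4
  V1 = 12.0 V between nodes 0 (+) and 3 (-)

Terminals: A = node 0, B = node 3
Nodal analysis, taking node 3 as the 0 V reference.
Source V1 fixes V_0 = 12 V.
KCL at each unknown node (sum of currents leaving = 0; resistances in Ω):
  Node 1: (V_1 - 12)/2000 + (V_1 - V_2)/51 + (V_1 - V_4)/5600 = 0
  Node 2: (V_2 - V_1)/51 + (V_2 - 0)/8200 + (V_2 - V_4)/2.7 = 0
  Node 4: (V_4 - V_1)/5600 + (V_4 - V_2)/2.7 + (V_4 - 0)/3.6 = 0
Collecting terms (coefficients in siemens):
  0.02029·V_1 - 0.01961·V_2 - 0.0001786·V_4 = 0.006
  0.3901·V_2 - 0.01961·V_1 - 0.3704·V_4 = 0
  0.6483·V_4 - 0.0001786·V_1 - 0.3704·V_2 = 0
Solving these 3 simultaneous equations (Gaussian elimination) gives:
  V_1 = 0.3313 V, V_2 = 0.03658 V, V_4 = 0.02099 V
I_R1 = (V_0 - V_1)/R1 = (12 - 0.3313)/2000 = 0.005834 A
|I_R1| = 0.005834 A

Final answer: |I_R1| = 0.005834 A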